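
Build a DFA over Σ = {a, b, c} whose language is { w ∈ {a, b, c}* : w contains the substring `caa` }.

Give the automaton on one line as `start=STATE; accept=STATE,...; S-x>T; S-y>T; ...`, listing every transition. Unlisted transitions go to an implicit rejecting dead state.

start=q0; accept=q3; q0-a>q0; q0-b>q0; q0-c>q1; q1-a>q2; q1-b>q0; q1-c>q1; q2-a>q3; q2-b>q0; q2-c>q1; q3-a>q3; q3-b>q3; q3-c>q3

States q0..q2 record the length of the longest prefix of `caa` that matches the current input suffix. Reaching q3 means `caa` has been seen, and we stay there forever. Accept from q3.
4 states suffice.
        a   b   c  
>  q0   q0  q0  q1 
   q1   q2  q0  q1 
   q2   q3  q0  q1 
 * q3   q3  q3  q3 
(> = start, * = accepting)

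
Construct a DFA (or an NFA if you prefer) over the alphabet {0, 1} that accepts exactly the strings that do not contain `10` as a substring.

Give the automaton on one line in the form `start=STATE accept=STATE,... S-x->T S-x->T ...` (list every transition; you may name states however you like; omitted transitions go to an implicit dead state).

Track partial matches of the forbidden pattern `10`. State q2 is a dead state reached once `10` has occurred; every other state accepts. q0 means no part of `10` is currently matched.
With 3 states:
        0   1  
>* q0   q0  q1 
 * q1   q2  q1 
   q2   q2  q2 
(> = start, * = accepting)

start=q0 accept=q0,q1 q0-0->q0 q0-1->q1 q1-0->q2 q1-1->q1 q2-0->q2 q2-1->q2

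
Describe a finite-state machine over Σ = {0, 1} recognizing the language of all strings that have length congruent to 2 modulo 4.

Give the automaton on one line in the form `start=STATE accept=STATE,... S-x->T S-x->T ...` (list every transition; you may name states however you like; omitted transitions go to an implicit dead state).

Only the length mod 4 matters, so use a 4-cycle: from any state, every input symbol moves to the next state, wrapping q3 back to q0. Mark q2 accepting.
With 4 states:
        0   1  
>  q0   q1  q1 
   q1   q2  q2 
 * q2   q3  q3 
   q3   q0  q0 
(> = start, * = accepting)

start=q0 accept=q2 q0-0->q1 q0-1->q1 q1-0->q2 q1-1->q2 q2-0->q3 q2-1->q3 q3-0->q0 q3-1->q0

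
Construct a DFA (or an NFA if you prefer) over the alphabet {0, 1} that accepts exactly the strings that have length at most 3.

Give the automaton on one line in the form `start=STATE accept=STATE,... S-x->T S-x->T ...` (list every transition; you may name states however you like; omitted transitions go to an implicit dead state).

We only need to distinguish lengths 0, 1, …, 3, and '>3'. Chain s0 → s1 → s2 → s3 → s4 on every symbol, with s4 looping. Accepting states: {s0, s1, s2, s3}.
A 5-state machine:
        0   1  
>* s0   s1  s1 
 * s1   s2  s2 
 * s2   s3  s3 
 * s3   s4  s4 
   s4   s4  s4 
(> = start, * = accepting)

start=s0 accept=s0,s1,s2,s3 s0-0->s1 s0-1->s1 s1-0->s2 s1-1->s2 s2-0->s3 s2-1->s3 s3-0->s4 s3-1->s4 s4-0->s4 s4-1->s4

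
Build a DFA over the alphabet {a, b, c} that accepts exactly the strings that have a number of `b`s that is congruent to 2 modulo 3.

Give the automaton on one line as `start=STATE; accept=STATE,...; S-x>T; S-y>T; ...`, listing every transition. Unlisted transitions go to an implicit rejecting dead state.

start=q0; accept=q2; q0-a>q0; q0-b>q1; q0-c>q0; q1-a>q1; q1-b>q2; q1-c>q1; q2-a>q2; q2-b>q0; q2-c>q2

Keep the running count of `b`s modulo 3: each `b` advances along the cycle q0 → q1 → q2 → q0 while other symbols loop. Accept at q2.
With 3 states:
        a   b   c  
>  q0   q0  q1  q0 
   q1   q1  q2  q1 
 * q2   q2  q0  q2 
(> = start, * = accepting)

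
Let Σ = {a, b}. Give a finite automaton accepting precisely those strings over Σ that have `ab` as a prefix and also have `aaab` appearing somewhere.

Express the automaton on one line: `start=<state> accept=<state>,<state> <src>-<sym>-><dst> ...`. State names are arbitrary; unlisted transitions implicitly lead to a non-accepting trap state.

Build one automaton per condition and run them in lockstep. One (4 states) tracks whether the input so far still matches the prefix `ab`; the other (5 states) tracks whether and how much of `aaab` has been seen. Each combined state is a pair, one component from each; accept when both components accept.
          a    b  
>  q0     q1   q2 
   q1     q3   q4 
   q2     q5   q2 
   q3     q6   q2 
   q4     q7   q4 
   q5     q3   q2 
   q6     q6   q8 
   q7     q9   q4 
   q8     q8   q8 
   q9    q10   q4 
   q10   q10  q11 
 * q11   q11  q11 
(> = start, * = accepting)

start=q0 accept=q11 q0-a->q1 q0-b->q2 q1-a->q3 q1-b->q4 q2-a->q5 q2-b->q2 q3-a->q6 q3-b->q2 q4-a->q7 q4-b->q4 q5-a->q3 q5-b->q2 q6-a->q6 q6-b->q8 q7-a->q9 q7-b->q4 q8-a->q8 q8-b->q8 q9-a->q10 q9-b->q4 q10-a->q10 q10-b->q11 q11-a->q11 q11-b->q11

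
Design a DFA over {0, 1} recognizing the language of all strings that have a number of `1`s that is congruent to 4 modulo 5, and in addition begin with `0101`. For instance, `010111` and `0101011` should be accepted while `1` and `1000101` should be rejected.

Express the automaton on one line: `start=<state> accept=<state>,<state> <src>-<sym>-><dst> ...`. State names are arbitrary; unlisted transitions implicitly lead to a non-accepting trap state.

start=S0 accept=S11 S0-0->S1 S0-1->S2 S1-0->S3 S1-1->S4 S2-0->S2 S2-1->S5 S3-0->S3 S3-1->S2 S4-0->S6 S4-1->S5 S5-0->S5 S5-1->S7 S6-0->S2 S6-1->S8 S7-0->S7 S7-1->S9 S8-0->S8 S8-1->S10 S9-0->S9 S9-1->S3 S10-0->S10 S10-1->S11 S11-0->S11 S11-1->S12 S12-0->S12 S12-1->S13 S13-0->S13 S13-1->S8

Handle the two conditions separately and then intersect. The first has 5 states tracking the count of `1`s modulo 5; the second has 6 states tracking whether the input so far still matches the prefix `0101`. A product state is a pair (one from each), accepting exactly when both do.
With 14 states:
          0    1  
>  S0     S1   S2 
   S1     S3   S4 
   S2     S2   S5 
   S3     S3   S2 
   S4     S6   S5 
   S5     S5   S7 
   S6     S2   S8 
   S7     S7   S9 
   S8     S8  S10 
   S9     S9   S3 
   S10   S10  S11 
 * S11   S11  S12 
   S12   S12  S13 
   S13   S13   S8 
(> = start, * = accepting)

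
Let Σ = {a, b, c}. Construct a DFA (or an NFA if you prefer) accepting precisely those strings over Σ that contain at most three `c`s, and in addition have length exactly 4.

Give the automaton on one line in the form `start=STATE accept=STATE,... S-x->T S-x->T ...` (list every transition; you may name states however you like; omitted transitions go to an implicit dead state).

start=s0 accept=s10,s11,s12,s13 s0-a->s1 s0-b->s1 s0-c->s2 s1-a->s3 s1-b->s3 s1-c->s4 s2-a->s4 s2-b->s4 s2-c->s5 s3-a->s6 s3-b->s6 s3-c->s7 s4-a->s7 s4-b->s7 s4-c->s8 s5-a->s8 s5-b->s8 s5-c->s9 s6-a->s10 s6-b->s10 s6-c->s11 s7-a->s11 s7-b->s11 s7-c->s12 s8-a->s12 s8-b->s12 s8-c->s13 s9-a->s13 s9-b->s13 s9-c->s14 s10-a->s15 s10-b->s15 s10-c->s16 s11-a->s16 s11-b->s16 s11-c->s17 s12-a->s17 s12-b->s17 s12-c->s18 s13-a->s18 s13-b->s18 s13-c->s19 s14-a->s19 s14-b->s19 s14-c->s19 s15-a->s15 s15-b->s15 s15-c->s16 s16-a->s16 s16-b->s16 s16-c->s17 s17-a->s17 s17-b->s17 s17-c->s18 s18-a->s18 s18-b->s18 s18-c->s19 s19-a->s19 s19-b->s19 s19-c->s19

Run two small machines in parallel and take their product. The first has 5 states tracking the count of `c`s, saturating at 4; the second has 6 states tracking the input length, saturating at 5. A product state is a pair (one from each), accepting exactly when both do.
          a    b    c  
>  s0     s1   s1   s2 
   s1     s3   s3   s4 
   s2     s4   s4   s5 
   s3     s6   s6   s7 
   s4     s7   s7   s8 
   s5     s8   s8   s9 
   s6    s10  s10  s11 
   s7    s11  s11  s12 
   s8    s12  s12  s13 
   s9    s13  s13  s14 
 * s10   s15  s15  s16 
 * s11   s16  s16  s17 
 * s12   s17  s17  s18 
 * s13   s18  s18  s19 
   s14   s19  s19  s19 
   s15   s15  s15  s16 
   s16   s16  s16  s17 
   s17   s17  s17  s18 
   s18   s18  s18  s19 
   s19   s19  s19  s19 
(> = start, * = accepting)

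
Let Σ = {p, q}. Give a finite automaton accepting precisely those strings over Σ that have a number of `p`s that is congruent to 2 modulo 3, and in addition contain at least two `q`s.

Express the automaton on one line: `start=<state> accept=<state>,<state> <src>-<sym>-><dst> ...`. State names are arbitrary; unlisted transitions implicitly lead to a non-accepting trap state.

start=A accept=J,L A-p->B A-q->C B-p->D B-q->E C-p->E C-q->F D-p->A D-q->G E-p->G E-q->H F-p->H F-q->I G-p->C G-q->J H-p->J H-q->K I-p->K I-q->I J-p->F J-q->L K-p->L K-q->K L-p->I L-q->L

Run two small machines in parallel and take their product. One (3 states) tracks the count of `p`s modulo 3; the other (4 states) tracks the count of `q`s, saturating at 3. Each combined state is a pair, one component from each; accept when both components accept.
With 12 states:
       p  q 
>  A   B  C 
   B   D  E 
   C   E  F 
   D   A  G 
   E   G  H 
   F   H  I 
   G   C  J 
   H   J  K 
   I   K  I 
 * J   F  L 
   K   L  K 
 * L   I  L 
(> = start, * = accepting)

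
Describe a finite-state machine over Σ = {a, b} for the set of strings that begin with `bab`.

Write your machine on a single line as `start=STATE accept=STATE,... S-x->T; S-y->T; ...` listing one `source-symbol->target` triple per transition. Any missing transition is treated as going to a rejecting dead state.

Check the first 3 symbols one by one: q0 through q2 record how many have matched `bab` so far; any wrong symbol goes to the dead state q4. After all 3 match we enter the accepting sink q3.
With 5 states:
        a   b  
>  q0   q4  q1 
   q1   q2  q4 
   q2   q4  q3 
 * q3   q3  q3 
   q4   q4  q4 
(> = start, * = accepting)

start=q0; accept=q3; q0-a->q4; q0-b->q1; q1-a->q2; q1-b->q4; q2-a->q4; q2-b->q3; q3-a->q3; q3-b->q3; q4-a->q4; q4-b->q4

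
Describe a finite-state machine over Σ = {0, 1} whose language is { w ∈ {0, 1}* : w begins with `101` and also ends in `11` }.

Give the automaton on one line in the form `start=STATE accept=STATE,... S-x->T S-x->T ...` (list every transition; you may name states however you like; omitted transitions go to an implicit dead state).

start=S0 accept=S8 S0-0->S1 S0-1->S2 S1-0->S1 S1-1->S3 S2-0->S4 S2-1->S5 S3-0->S1 S3-1->S5 S4-0->S1 S4-1->S6 S5-0->S1 S5-1->S5 S6-0->S7 S6-1->S8 S7-0->S7 S7-1->S6 S8-0->S7 S8-1->S8

Run two small machines in parallel and take their product. One (5 states) tracks whether the input so far still matches the prefix `101`; the other (3 states) tracks how much of the suffix `11` has currently been matched. Each combined state is a pair, one component from each; accept when both components accept.
A 9-state machine:
        0   1  
>  S0   S1  S2 
   S1   S1  S3 
   S2   S4  S5 
   S3   S1  S5 
   S4   S1  S6 
   S5   S1  S5 
   S6   S7  S8 
   S7   S7  S6 
 * S8   S7  S8 
(> = start, * = accepting)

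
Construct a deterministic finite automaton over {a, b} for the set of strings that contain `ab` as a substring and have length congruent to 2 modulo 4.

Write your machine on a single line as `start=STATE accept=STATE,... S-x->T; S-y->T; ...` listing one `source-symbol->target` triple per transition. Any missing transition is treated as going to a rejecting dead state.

Run two small machines in parallel and take their product. The first has 3 states tracking whether and how much of `ab` has been seen; the second has 4 states tracking the input length modulo 4. A product state is a pair (one from each), accepting exactly when both do.
12 states suffice.
          a    b  
>  q0     q1   q2 
   q1     q3   q4 
   q2     q3   q5 
   q3     q6   q7 
 * q4     q7   q7 
   q5     q6   q8 
   q6     q9  q10 
   q7    q10  q10 
   q8     q9   q0 
   q9     q1  q11 
   q10   q11  q11 
   q11    q4   q4 
(> = start, * = accepting)

start=q0; accept=q4; q0-a->q1; q0-b->q2; q1-a->q3; q1-b->q4; q2-a->q3; q2-b->q5; q3-a->q6; q3-b->q7; q4-a->q7; q4-b->q7; q5-a->q6; q5-b->q8; q6-a->q9; q6-b->q10; q7-a->q10; q7-b->q10; q8-a->q9; q8-b->q0; q9-a->q1; q9-b->q11; q10-a->q11; q10-b->q11; q11-a->q4; q11-b->q4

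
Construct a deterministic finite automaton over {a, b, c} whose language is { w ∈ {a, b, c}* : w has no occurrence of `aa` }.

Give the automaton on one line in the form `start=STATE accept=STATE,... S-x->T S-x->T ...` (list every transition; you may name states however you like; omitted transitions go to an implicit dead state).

Track partial matches of the forbidden pattern `aa`. State q2 is a dead state reached once `aa` has occurred; every other state accepts. q0 means no part of `aa` is currently matched.
        a   b   c  
>* q0   q1  q0  q0 
 * q1   q2  q0  q0 
   q2   q2  q2  q2 
(> = start, * = accepting)

start=q0 accept=q0,q1 q0-a->q1 q0-b->q0 q0-c->q0 q1-a->q2 q1-b->q0 q1-c->q0 q2-a->q2 q2-b->q2 q2-c->q2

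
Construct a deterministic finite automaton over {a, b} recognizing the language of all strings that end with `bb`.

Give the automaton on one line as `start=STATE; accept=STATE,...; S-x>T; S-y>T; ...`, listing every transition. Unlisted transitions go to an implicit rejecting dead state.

start=q0; accept=q2; q0-a>q0; q0-b>q1; q1-a>q0; q1-b>q2; q2-a>q0; q2-b>q2

Let each state record the length of the longest suffix of the input read so far that is also a prefix of `bb`. q1 means the last symbol is `b`; q2 means the last 2 symbols are `bb`. Accept only at q2, where the string currently ends in `bb`.
A 3-state machine:
        a   b  
>  q0   q0  q1 
   q1   q0  q2 
 * q2   q0  q2 
(> = start, * = accepting)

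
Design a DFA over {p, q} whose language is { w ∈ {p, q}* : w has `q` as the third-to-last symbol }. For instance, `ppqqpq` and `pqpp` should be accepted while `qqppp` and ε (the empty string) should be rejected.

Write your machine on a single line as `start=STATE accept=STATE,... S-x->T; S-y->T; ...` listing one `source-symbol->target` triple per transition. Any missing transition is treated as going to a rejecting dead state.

start=s0; accept=s11,s12,s13,s14; s0-p->s1; s0-q->s2; s1-p->s3; s1-q->s4; s2-p->s5; s2-q->s6; s3-p->s7; s3-q->s8; s4-p->s9; s4-q->s10; s5-p->s11; s5-q->s12; s6-p->s13; s6-q->s14; s7-p->s7; s7-q->s8; s8-p->s9; s8-q->s10; s9-p->s11; s9-q->s12; s10-p->s13; s10-q->s14; s11-p->s7; s11-q->s8; s12-p->s9; s12-q->s10; s13-p->s11; s13-q->s12; s14-p->s13; s14-q->s14

Because acceptance depends on a position counted from the end, the machine has to buffer the most recent 3 symbols. Make each state the string of the last up-to-3 symbols read; on input `x` shift the window left and append `x`. Accept when the buffered window has length 3 and begins with `q`.
A 15-state machine:
          p    q  
>  s0     s1   s2 
   s1     s3   s4 
   s2     s5   s6 
   s3     s7   s8 
   s4     s9  s10 
   s5    s11  s12 
   s6    s13  s14 
   s7     s7   s8 
   s8     s9  s10 
   s9    s11  s12 
   s10   s13  s14 
 * s11    s7   s8 
 * s12    s9  s10 
 * s13   s11  s12 
 * s14   s13  s14 
(> = start, * = accepting)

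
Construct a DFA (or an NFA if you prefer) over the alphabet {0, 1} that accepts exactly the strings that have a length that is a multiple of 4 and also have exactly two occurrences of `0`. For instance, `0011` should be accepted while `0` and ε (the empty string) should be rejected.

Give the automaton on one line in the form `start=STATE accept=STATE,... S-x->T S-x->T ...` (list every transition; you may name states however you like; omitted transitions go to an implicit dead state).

start=S0 accept=S10 S0-0->S1 S0-1->S2 S1-0->S3 S1-1->S4 S2-0->S4 S2-1->S5 S3-0->S6 S3-1->S7 S4-0->S7 S4-1->S8 S5-0->S8 S5-1->S9 S6-0->S6 S6-1->S6 S7-0->S6 S7-1->S10 S8-0->S10 S8-1->S11 S9-0->S11 S9-1->S0 S10-0->S6 S10-1->S12 S11-0->S12 S11-1->S1 S12-0->S6 S12-1->S3

Build one automaton per condition and run them in lockstep. The first has 4 states tracking the input length modulo 4; the second has 4 states tracking the count of `0`s, saturating at 3. A product state is a pair (one from each), accepting exactly when both do. After merging equivalent states the machine shrinks.
13 states suffice.
          0    1  
>  S0     S1   S2 
   S1     S3   S4 
   S2     S4   S5 
   S3     S6   S7 
   S4     S7   S8 
   S5     S8   S9 
   S6     S6   S6 
   S7     S6  S10 
   S8    S10  S11 
   S9    S11   S0 
 * S10    S6  S12 
   S11   S12   S1 
   S12    S6   S3 
(> = start, * = accepting)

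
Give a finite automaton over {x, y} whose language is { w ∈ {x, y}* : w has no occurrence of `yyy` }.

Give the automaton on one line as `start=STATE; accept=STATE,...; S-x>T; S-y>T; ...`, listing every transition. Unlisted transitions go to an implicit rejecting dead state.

start=S0; accept=S0,S1,S2; S0-x>S0; S0-y>S1; S1-x>S0; S1-y>S2; S2-x>S0; S2-y>S3; S3-x>S3; S3-y>S3

This is the complement of 'contains `yyy`'. Use the same substring-matching states — S0 through S3 holding how much of `yyy` has just been matched — but flip the accepting set: everything except the trap S3 accepts.
        x   y  
>* S0   S0  S1 
 * S1   S0  S2 
 * S2   S0  S3 
   S3   S3  S3 
(> = start, * = accepting)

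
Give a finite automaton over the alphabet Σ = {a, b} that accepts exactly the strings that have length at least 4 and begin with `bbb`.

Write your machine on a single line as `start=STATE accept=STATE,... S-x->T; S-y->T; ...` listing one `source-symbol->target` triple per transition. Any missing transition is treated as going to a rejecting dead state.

Handle the two conditions separately and then intersect. One (6 states) tracks the input length, saturating at 5; the other (5 states) tracks whether the input so far still matches the prefix `bbb`. Each combined state is a pair, one component from each; accept when both components accept.
An 11-state machine:
          a    b  
>  s0     s1   s2 
   s1     s3   s3 
   s2     s3   s4 
   s3     s5   s5 
   s4     s5   s6 
   s5     s7   s7 
   s6     s8   s8 
   s7     s9   s9 
 * s8    s10  s10 
   s9     s9   s9 
 * s10   s10  s10 
(> = start, * = accepting)

start=s0; accept=s8,s10; s0-a->s1; s0-b->s2; s1-a->s3; s1-b->s3; s2-a->s3; s2-b->s4; s3-a->s5; s3-b->s5; s4-a->s5; s4-b->s6; s5-a->s7; s5-b->s7; s6-a->s8; s6-b->s8; s7-a->s9; s7-b->s9; s8-a->s10; s8-b->s10; s9-a->s9; s9-b->s9; s10-a->s10; s10-b->s10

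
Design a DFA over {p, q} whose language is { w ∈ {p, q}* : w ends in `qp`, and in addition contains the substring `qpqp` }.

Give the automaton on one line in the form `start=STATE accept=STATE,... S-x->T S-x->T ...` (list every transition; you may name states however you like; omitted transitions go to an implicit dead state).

start=s0 accept=s4 s0-p->s0 s0-q->s1 s1-p->s2 s1-q->s1 s2-p->s0 s2-q->s3 s3-p->s4 s3-q->s1 s4-p->s5 s4-q->s6 s5-p->s5 s5-q->s6 s6-p->s4 s6-q->s6

Handle the two conditions separately and then intersect. The first has 3 states tracking how much of the suffix `qp` has currently been matched; the second has 5 states tracking whether and how much of `qpqp` has been seen. A product state is a pair (one from each), accepting exactly when both do.
        p   q  
>  s0   s0  s1 
   s1   s2  s1 
   s2   s0  s3 
   s3   s4  s1 
 * s4   s5  s6 
   s5   s5  s6 
   s6   s4  s6 
(> = start, * = accepting)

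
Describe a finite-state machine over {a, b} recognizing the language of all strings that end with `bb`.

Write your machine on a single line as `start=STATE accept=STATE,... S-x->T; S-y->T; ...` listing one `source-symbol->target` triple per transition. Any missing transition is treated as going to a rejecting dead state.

start=q0; accept=q2; q0-a->q0; q0-b->q1; q1-a->q0; q1-b->q2; q2-a->q0; q2-b->q2

Let each state record the length of the longest suffix of the input read so far that is also a prefix of `bb`. q1 means the last symbol is `b`; q2 means the last 2 symbols are `bb`. Accept only at q2, where the string currently ends in `bb`.
        a   b  
>  q0   q0  q1 
   q1   q0  q2 
 * q2   q0  q2 
(> = start, * = accepting)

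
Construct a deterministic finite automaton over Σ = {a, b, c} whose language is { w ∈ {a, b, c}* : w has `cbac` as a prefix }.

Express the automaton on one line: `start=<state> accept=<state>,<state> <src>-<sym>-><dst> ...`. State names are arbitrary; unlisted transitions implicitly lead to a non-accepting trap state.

Walk along `cbac` while the input agrees: from q0 take `c` to q1, and so on. Any deviation drops to the rejecting sink q5. Once q4 is reached the prefix is confirmed and every continuation is accepted.
A 6-state machine:
        a   b   c  
>  q0   q5  q5  q1 
   q1   q5  q2  q5 
   q2   q3  q5  q5 
   q3   q5  q5  q4 
 * q4   q4  q4  q4 
   q5   q5  q5  q5 
(> = start, * = accepting)

start=q0 accept=q4 q0-a->q5 q0-b->q5 q0-c->q1 q1-a->q5 q1-b->q2 q1-c->q5 q2-a->q3 q2-b->q5 q2-c->q5 q3-a->q5 q3-b->q5 q3-c->q4 q4-a->q4 q4-b->q4 q4-c->q4 q5-a->q5 q5-b->q5 q5-c->q5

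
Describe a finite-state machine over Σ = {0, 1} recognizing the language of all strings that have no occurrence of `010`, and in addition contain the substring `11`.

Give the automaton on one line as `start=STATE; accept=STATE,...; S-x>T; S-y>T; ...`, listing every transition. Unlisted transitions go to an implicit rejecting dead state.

Run two small machines in parallel and take their product. The first has 4 states tracking partial matches of the forbidden pattern `010`; the second has 3 states tracking whether and how much of `11` has been seen. A product state is a pair (one from each), accepting exactly when both do.
10 states suffice.
       0  1 
>  A   B  C 
   B   B  D 
   C   B  E 
   D   F  E 
 * E   G  E 
   F   F  H 
 * G   G  I 
   H   F  J 
 * I   J  E 
   J   J  J 
(> = start, * = accepting)

start=A; accept=E,G,I; A-0>B; A-1>C; B-0>B; B-1>D; C-0>B; C-1>E; D-0>F; D-1>E; E-0>G; E-1>E; F-0>F; F-1>H; G-0>G; G-1>I; H-0>F; H-1>J; I-0>J; I-1>E; J-0>J; J-1>J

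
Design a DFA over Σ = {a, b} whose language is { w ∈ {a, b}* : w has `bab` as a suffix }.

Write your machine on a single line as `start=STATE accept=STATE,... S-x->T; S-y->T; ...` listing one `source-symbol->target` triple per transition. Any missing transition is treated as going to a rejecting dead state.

Remember how much of `bab` the current input suffix matches. State q0 means no match yet; q1 means the last symbol is `b`; q2 means the last 2 symbols are `ba`; q3 means the last 3 symbols are `bab`. Only q3 accepts. On a mismatch, fall back to the longest proper suffix that is still a prefix of `bab`.
With 4 states:
        a   b  
>  q0   q0  q1 
   q1   q2  q1 
   q2   q0  q3 
 * q3   q2  q1 
(> = start, * = accepting)

start=q0; accept=q3; q0-a->q0; q0-b->q1; q1-a->q2; q1-b->q1; q2-a->q0; q2-b->q3; q3-a->q2; q3-b->q1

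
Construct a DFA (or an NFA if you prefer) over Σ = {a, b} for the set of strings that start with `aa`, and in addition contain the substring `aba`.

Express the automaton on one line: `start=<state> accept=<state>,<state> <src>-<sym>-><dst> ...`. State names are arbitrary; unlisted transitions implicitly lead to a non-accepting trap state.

start=S0 accept=S5 S0-a->S1 S0-b->S2 S1-a->S3 S1-b->S2 S2-a->S2 S2-b->S2 S3-a->S3 S3-b->S4 S4-a->S5 S4-b->S6 S5-a->S5 S5-b->S5 S6-a->S3 S6-b->S6

Build one automaton per condition and run them in lockstep. One (4 states) tracks whether the input so far still matches the prefix `aa`; the other (4 states) tracks whether and how much of `aba` has been seen. Each combined state is a pair, one component from each; accept when both components accept. Equivalent product states are then merged.
A 7-state machine:
        a   b  
>  S0   S1  S2 
   S1   S3  S2 
   S2   S2  S2 
   S3   S3  S4 
   S4   S5  S6 
 * S5   S5  S5 
   S6   S3  S6 
(> = start, * = accepting)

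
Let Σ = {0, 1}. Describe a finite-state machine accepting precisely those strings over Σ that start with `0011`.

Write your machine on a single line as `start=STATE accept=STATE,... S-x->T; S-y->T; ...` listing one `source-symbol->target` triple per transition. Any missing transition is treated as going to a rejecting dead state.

start=s0; accept=s4; s0-0->s1; s0-1->s5; s1-0->s2; s1-1->s5; s2-0->s5; s2-1->s3; s3-0->s5; s3-1->s4; s4-0->s4; s4-1->s4; s5-0->s5; s5-1->s5

Check the first 4 symbols one by one: s0 through s3 record how many have matched `0011` so far; any wrong symbol goes to the dead state s5. After all 4 match we enter the accepting sink s4.
        0   1  
>  s0   s1  s5 
   s1   s2  s5 
   s2   s5  s3 
   s3   s5  s4 
 * s4   s4  s4 
   s5   s5  s5 
(> = start, * = accepting)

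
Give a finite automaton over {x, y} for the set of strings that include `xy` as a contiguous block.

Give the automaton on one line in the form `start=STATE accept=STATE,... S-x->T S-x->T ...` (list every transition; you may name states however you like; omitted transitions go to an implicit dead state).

Track how much of `xy` has been matched so far: state s0 is no progress, s2 is the absorbing accept state reached once `xy` has occurred. Intermediate states record partial matches; on a mismatch, fall back to the longest reusable overlap.
With 3 states:
        x   y  
>  s0   s1  s0 
   s1   s1  s2 
 * s2   s2  s2 
(> = start, * = accepting)

start=s0 accept=s2 s0-x->s1 s0-y->s0 s1-x->s1 s1-y->s2 s2-x->s2 s2-y->s2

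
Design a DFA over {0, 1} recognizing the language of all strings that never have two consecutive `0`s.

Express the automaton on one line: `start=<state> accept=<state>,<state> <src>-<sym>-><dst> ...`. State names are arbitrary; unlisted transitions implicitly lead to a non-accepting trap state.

start=S0 accept=S0,S1 S0-0->S1 S0-1->S0 S1-0->S2 S1-1->S0 S2-0->S2 S2-1->S2

This is the complement of 'contains `00`'. Use the same substring-matching states — S0 through S2 holding how much of `00` has just been matched — but flip the accepting set: everything except the trap S2 accepts.
3 states suffice.
        0   1  
>* S0   S1  S0 
 * S1   S2  S0 
   S2   S2  S2 
(> = start, * = accepting)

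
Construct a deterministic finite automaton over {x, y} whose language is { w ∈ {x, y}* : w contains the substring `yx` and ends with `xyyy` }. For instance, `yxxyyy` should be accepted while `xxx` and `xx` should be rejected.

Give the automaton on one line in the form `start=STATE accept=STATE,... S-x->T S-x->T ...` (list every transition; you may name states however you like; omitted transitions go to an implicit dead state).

Handle the two conditions separately and then intersect. The first has 3 states tracking whether and how much of `yx` has been seen; the second has 5 states tracking how much of the suffix `xyyy` has currently been matched. A product state is a pair (one from each), accepting exactly when both do. Equivalent product states are then merged.
6 states suffice.
        x   y  
>  S0   S0  S1 
   S1   S2  S1 
   S2   S2  S3 
   S3   S2  S4 
   S4   S2  S5 
 * S5   S2  S1 
(> = start, * = accepting)

start=S0 accept=S5 S0-x->S0 S0-y->S1 S1-x->S2 S1-y->S1 S2-x->S2 S2-y->S3 S3-x->S2 S3-y->S4 S4-x->S2 S4-y->S5 S5-x->S2 S5-y->S1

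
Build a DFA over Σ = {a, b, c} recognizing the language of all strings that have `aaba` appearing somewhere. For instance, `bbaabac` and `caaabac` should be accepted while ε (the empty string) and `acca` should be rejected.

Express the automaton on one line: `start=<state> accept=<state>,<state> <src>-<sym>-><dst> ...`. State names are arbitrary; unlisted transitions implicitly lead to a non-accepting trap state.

start=S0 accept=S4 S0-a->S1 S0-b->S0 S0-c->S0 S1-a->S2 S1-b->S0 S1-c->S0 S2-a->S2 S2-b->S3 S2-c->S0 S3-a->S4 S3-b->S0 S3-c->S0 S4-a->S4 S4-b->S4 S4-c->S4

States S0..S3 record the length of the longest prefix of `aaba` that matches the current input suffix. Reaching S4 means `aaba` has been seen, and we stay there forever. Accept from S4.
5 states suffice.
        a   b   c  
>  S0   S1  S0  S0 
   S1   S2  S0  S0 
   S2   S2  S3  S0 
   S3   S4  S0  S0 
 * S4   S4  S4  S4 
(> = start, * = accepting)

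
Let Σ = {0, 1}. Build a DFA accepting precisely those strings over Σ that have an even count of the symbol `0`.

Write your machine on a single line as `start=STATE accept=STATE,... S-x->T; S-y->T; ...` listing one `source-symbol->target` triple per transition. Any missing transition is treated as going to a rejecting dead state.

Keep the running count of `0`s modulo 2: each `0` advances along the cycle A → B → A while other symbols loop. Accept at A.
       0  1 
>* A   B  A 
   B   A  B 
(> = start, * = accepting)

start=A; accept=A; A-0->B; A-1->A; B-0->A; B-1->B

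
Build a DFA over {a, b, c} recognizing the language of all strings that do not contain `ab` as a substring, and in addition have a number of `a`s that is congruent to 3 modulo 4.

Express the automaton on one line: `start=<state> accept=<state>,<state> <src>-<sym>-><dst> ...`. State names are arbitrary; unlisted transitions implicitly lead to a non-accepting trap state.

Build one automaton per condition and run them in lockstep. One (3 states) tracks partial matches of the forbidden pattern `ab`; the other (4 states) tracks the count of `a`s modulo 4. Each combined state is a pair, one component from each; accept when both components accept. Minimizing collapses redundant product states.
        a   b   c  
>  s0   s1  s0  s0 
   s1   s2  s3  s4 
   s2   s5  s3  s6 
   s3   s3  s3  s3 
   s4   s2  s4  s4 
 * s5   s7  s3  s8 
   s6   s5  s6  s6 
   s7   s1  s3  s0 
 * s8   s7  s8  s8 
(> = start, * = accepting)

start=s0 accept=s5,s8 s0-a->s1 s0-b->s0 s0-c->s0 s1-a->s2 s1-b->s3 s1-c->s4 s2-a->s5 s2-b->s3 s2-c->s6 s3-a->s3 s3-b->s3 s3-c->s3 s4-a->s2 s4-b->s4 s4-c->s4 s5-a->s7 s5-b->s3 s5-c->s8 s6-a->s5 s6-b->s6 s6-c->s6 s7-a->s1 s7-b->s3 s7-c->s0 s8-a->s7 s8-b->s8 s8-c->s8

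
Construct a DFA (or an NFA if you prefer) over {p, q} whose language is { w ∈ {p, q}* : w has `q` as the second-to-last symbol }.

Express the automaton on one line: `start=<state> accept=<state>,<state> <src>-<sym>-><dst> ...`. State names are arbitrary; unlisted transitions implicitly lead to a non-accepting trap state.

Because acceptance depends on a position counted from the end, the machine has to buffer the most recent 2 symbols. Make each state the string of the last up-to-2 symbols read; on input `x` shift the window left and append `x`. Accept when the buffered window has length 2 and begins with `q`.
With 7 states:
        p   q  
>  S0   S1  S2 
   S1   S3  S4 
   S2   S5  S6 
   S3   S3  S4 
   S4   S5  S6 
 * S5   S3  S4 
 * S6   S5  S6 
(> = start, * = accepting)

start=S0 accept=S5,S6 S0-p->S1 S0-q->S2 S1-p->S3 S1-q->S4 S2-p->S5 S2-q->S6 S3-p->S3 S3-q->S4 S4-p->S5 S4-q->S6 S5-p->S3 S5-q->S4 S6-p->S5 S6-q->S6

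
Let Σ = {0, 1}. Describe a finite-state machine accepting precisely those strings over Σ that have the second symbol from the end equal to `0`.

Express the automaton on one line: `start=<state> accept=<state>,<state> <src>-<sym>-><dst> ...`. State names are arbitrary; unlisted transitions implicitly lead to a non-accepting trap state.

start=q0 accept=q3,q4 q0-0->q1 q0-1->q2 q1-0->q3 q1-1->q4 q2-0->q5 q2-1->q6 q3-0->q3 q3-1->q4 q4-0->q5 q4-1->q6 q5-0->q3 q5-1->q4 q6-0->q5 q6-1->q6

A DFA must remember the last 2 symbols (since which symbol is second-to-last isn't known until the input ends). Use one state per possible window of the last ≤2 symbols; accept from those whose window starts with `0`.
7 states suffice.
        0   1  
>  q0   q1  q2 
   q1   q3  q4 
   q2   q5  q6 
 * q3   q3  q4 
 * q4   q5  q6 
   q5   q3  q4 
   q6   q5  q6 
(> = start, * = accepting)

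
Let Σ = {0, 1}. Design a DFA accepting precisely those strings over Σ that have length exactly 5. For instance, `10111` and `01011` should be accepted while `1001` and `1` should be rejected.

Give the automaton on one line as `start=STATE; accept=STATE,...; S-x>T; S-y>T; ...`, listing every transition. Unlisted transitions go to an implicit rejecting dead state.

We only need to distinguish lengths 0, 1, …, 5, and '>5'. Chain A → B → C → D → E → F → G on every symbol, with G looping. Accepting states: {F}.
7 states suffice.
       0  1 
>  A   B  B 
   B   C  C 
   C   D  D 
   D   E  E 
   E   F  F 
 * F   G  G 
   G   G  G 
(> = start, * = accepting)

start=A; accept=F; A-0>B; A-1>B; B-0>C; B-1>C; C-0>D; C-1>D; D-0>E; D-1>E; E-0>F; E-1>F; F-0>G; F-1>G; G-0>G; G-1>G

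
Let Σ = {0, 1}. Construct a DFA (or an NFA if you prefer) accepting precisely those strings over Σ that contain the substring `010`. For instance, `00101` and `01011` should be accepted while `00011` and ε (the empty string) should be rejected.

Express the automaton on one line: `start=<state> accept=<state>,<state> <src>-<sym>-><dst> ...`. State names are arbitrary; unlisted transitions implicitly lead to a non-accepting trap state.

start=S0 accept=S3 S0-0->S1 S0-1->S0 S1-0->S1 S1-1->S2 S2-0->S3 S2-1->S0 S3-0->S3 S3-1->S3

Track how much of `010` has been matched so far: state S0 is no progress, S3 is the absorbing accept state reached once `010` has occurred. Intermediate states record partial matches; on a mismatch, fall back to the longest reusable overlap.
        0   1  
>  S0   S1  S0 
   S1   S1  S2 
   S2   S3  S0 
 * S3   S3  S3 
(> = start, * = accepting)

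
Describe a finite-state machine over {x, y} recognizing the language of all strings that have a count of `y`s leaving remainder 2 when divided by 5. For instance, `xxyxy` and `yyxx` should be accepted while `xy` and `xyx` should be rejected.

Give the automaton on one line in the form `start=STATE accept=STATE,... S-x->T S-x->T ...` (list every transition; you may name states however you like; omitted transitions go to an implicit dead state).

The only thing that matters is how many `y`s have appeared, reduced mod 5. Use one state per residue: s0 for 0, …, s4 for 4. Reading `y` moves to the next residue; anything else stays put. s2 is accepting.
A 5-state machine:
        x   y  
>  s0   s0  s1 
   s1   s1  s2 
 * s2   s2  s3 
   s3   s3  s4 
   s4   s4  s0 
(> = start, * = accepting)

start=s0 accept=s2 s0-x->s0 s0-y->s1 s1-x->s1 s1-y->s2 s2-x->s2 s2-y->s3 s3-x->s3 s3-y->s4 s4-x->s4 s4-y->s0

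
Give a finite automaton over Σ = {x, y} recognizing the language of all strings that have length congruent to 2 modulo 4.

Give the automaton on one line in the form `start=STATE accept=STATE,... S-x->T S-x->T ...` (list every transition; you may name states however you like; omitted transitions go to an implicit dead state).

start=s0 accept=s2 s0-x->s1 s0-y->s1 s1-x->s2 s1-y->s2 s2-x->s3 s2-y->s3 s3-x->s0 s3-y->s0

Count input length modulo 4: every symbol advances one step around the cycle s0 → s1 → s2 → s3 → s0. Accept at s2.
A 4-state machine:
        x   y  
>  s0   s1  s1 
   s1   s2  s2 
 * s2   s3  s3 
   s3   s0  s0 
(> = start, * = accepting)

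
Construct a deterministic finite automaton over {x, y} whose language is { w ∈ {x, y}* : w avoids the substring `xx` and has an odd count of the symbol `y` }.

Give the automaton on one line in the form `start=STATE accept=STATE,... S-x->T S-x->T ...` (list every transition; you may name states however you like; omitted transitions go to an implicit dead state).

Build one automaton per condition and run them in lockstep. The first has 3 states tracking partial matches of the forbidden pattern `xx`; the second has 2 states tracking the count of `y`s modulo 2. A product state is a pair (one from each), accepting exactly when both do.
        x   y  
>  s0   s1  s2 
   s1   s3  s2 
 * s2   s4  s0 
   s3   s3  s5 
 * s4   s5  s0 
   s5   s5  s3 
(> = start, * = accepting)

start=s0 accept=s2,s4 s0-x->s1 s0-y->s2 s1-x->s3 s1-y->s2 s2-x->s4 s2-y->s0 s3-x->s3 s3-y->s5 s4-x->s5 s4-y->s0 s5-x->s5 s5-y->s3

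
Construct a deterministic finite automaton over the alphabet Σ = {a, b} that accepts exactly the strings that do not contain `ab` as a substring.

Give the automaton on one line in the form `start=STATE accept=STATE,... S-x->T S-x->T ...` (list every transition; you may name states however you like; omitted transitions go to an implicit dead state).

Track partial matches of the forbidden pattern `ab`. State s2 is a dead state reached once `ab` has occurred; every other state accepts. s0 means no part of `ab` is currently matched.
3 states suffice.
        a   b  
>* s0   s1  s0 
 * s1   s1  s2 
   s2   s2  s2 
(> = start, * = accepting)

start=s0 accept=s0,s1 s0-a->s1 s0-b->s0 s1-a->s1 s1-b->s2 s2-a->s2 s2-b->s2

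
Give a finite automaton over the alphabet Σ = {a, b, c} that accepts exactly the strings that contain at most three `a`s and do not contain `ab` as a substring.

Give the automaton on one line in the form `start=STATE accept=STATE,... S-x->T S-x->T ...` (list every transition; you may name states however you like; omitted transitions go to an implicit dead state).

start=S0 accept=S0,S1,S2,S4,S5,S6,S7 S0-a->S1 S0-b->S0 S0-c->S0 S1-a->S2 S1-b->S3 S1-c->S4 S2-a->S5 S2-b->S3 S2-c->S6 S3-a->S3 S3-b->S3 S3-c->S3 S4-a->S2 S4-b->S4 S4-c->S4 S5-a->S3 S5-b->S3 S5-c->S7 S6-a->S5 S6-b->S6 S6-c->S6 S7-a->S3 S7-b->S7 S7-c->S7

Run two small machines in parallel and take their product. The first has 5 states tracking the count of `a`s, saturating at 4; the second has 3 states tracking partial matches of the forbidden pattern `ab`. A product state is a pair (one from each), accepting exactly when both do. Minimizing collapses redundant product states.
With 8 states:
        a   b   c  
>* S0   S1  S0  S0 
 * S1   S2  S3  S4 
 * S2   S5  S3  S6 
   S3   S3  S3  S3 
 * S4   S2  S4  S4 
 * S5   S3  S3  S7 
 * S6   S5  S6  S6 
 * S7   S3  S7  S7 
(> = start, * = accepting)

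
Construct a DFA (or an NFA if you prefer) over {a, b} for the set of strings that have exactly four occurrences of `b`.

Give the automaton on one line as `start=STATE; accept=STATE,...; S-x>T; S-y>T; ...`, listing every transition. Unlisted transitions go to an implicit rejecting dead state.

start=s0; accept=s4; s0-a>s0; s0-b>s1; s1-a>s1; s1-b>s2; s2-a>s2; s2-b>s3; s3-a>s3; s3-b>s4; s4-a>s4; s4-b>s5; s5-a>s5; s5-b>s5

Count `b`s, saturating at 5: states s0 through s4 mean 0 through 4 `b`s seen; s5 means more than 4. Each `b` increments (capped at s5); other symbols loop. Accept from {s4}.
With 6 states:
        a   b  
>  s0   s0  s1 
   s1   s1  s2 
   s2   s2  s3 
   s3   s3  s4 
 * s4   s4  s5 
   s5   s5  s5 
(> = start, * = accepting)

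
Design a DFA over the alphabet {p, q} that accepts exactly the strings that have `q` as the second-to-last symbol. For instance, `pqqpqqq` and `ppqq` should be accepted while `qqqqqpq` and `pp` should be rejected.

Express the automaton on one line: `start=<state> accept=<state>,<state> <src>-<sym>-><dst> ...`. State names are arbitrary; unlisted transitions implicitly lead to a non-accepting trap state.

A DFA must remember the last 2 symbols (since which symbol is second-to-last isn't known until the input ends). Use one state per possible window of the last ≤2 symbols; accept from those whose window starts with `q`.
7 states suffice.
        p   q  
>  S0   S1  S2 
   S1   S3  S4 
   S2   S5  S6 
   S3   S3  S4 
   S4   S5  S6 
 * S5   S3  S4 
 * S6   S5  S6 
(> = start, * = accepting)

start=S0 accept=S5,S6 S0-p->S1 S0-q->S2 S1-p->S3 S1-q->S4 S2-p->S5 S2-q->S6 S3-p->S3 S3-q->S4 S4-p->S5 S4-q->S6 S5-p->S3 S5-q->S4 S6-p->S5 S6-q->S6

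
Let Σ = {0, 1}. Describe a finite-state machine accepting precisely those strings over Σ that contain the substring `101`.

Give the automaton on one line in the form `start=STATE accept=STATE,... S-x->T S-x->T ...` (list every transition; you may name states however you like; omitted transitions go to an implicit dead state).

States q0..q2 record the length of the longest prefix of `101` that matches the current input suffix. Reaching q3 means `101` has been seen, and we stay there forever. Accept from q3.
A 4-state machine:
        0   1  
>  q0   q0  q1 
   q1   q2  q1 
   q2   q0  q3 
 * q3   q3  q3 
(> = start, * = accepting)

start=q0 accept=q3 q0-0->q0 q0-1->q1 q1-0->q2 q1-1->q1 q2-0->q0 q2-1->q3 q3-0->q3 q3-1->q3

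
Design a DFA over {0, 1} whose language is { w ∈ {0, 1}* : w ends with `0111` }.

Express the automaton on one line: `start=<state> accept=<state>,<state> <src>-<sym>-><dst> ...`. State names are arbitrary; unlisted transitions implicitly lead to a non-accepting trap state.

Remember how much of `0111` the current input suffix matches. State S0 means no match yet; S1 means the last symbol is `0`; S2 means the last 2 symbols are `01`; S3 means the last 3 symbols are `011`; S4 means the last 4 symbols are `0111`. Only S4 accepts. On a mismatch, fall back to the longest proper suffix that is still a prefix of `0111`.
5 states suffice.
        0   1  
>  S0   S1  S0 
   S1   S1  S2 
   S2   S1  S3 
   S3   S1  S4 
 * S4   S1  S0 
(> = start, * = accepting)

start=S0 accept=S4 S0-0->S1 S0-1->S0 S1-0->S1 S1-1->S2 S2-0->S1 S2-1->S3 S3-0->S1 S3-1->S4 S4-0->S1 S4-1->S0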